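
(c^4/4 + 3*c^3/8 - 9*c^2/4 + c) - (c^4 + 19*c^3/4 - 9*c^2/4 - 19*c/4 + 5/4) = -3*c^4/4 - 35*c^3/8 + 23*c/4 - 5/4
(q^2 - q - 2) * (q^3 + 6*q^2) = q^5 + 5*q^4 - 8*q^3 - 12*q^2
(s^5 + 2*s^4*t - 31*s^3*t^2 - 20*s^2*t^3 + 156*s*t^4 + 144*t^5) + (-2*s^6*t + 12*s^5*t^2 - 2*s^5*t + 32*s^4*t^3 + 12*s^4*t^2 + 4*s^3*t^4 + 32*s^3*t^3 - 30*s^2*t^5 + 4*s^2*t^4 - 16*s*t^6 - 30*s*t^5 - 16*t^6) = -2*s^6*t + 12*s^5*t^2 - 2*s^5*t + s^5 + 32*s^4*t^3 + 12*s^4*t^2 + 2*s^4*t + 4*s^3*t^4 + 32*s^3*t^3 - 31*s^3*t^2 - 30*s^2*t^5 + 4*s^2*t^4 - 20*s^2*t^3 - 16*s*t^6 - 30*s*t^5 + 156*s*t^4 - 16*t^6 + 144*t^5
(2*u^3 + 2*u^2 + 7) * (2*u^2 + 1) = 4*u^5 + 4*u^4 + 2*u^3 + 16*u^2 + 7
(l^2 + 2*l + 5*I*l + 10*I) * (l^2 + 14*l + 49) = l^4 + 16*l^3 + 5*I*l^3 + 77*l^2 + 80*I*l^2 + 98*l + 385*I*l + 490*I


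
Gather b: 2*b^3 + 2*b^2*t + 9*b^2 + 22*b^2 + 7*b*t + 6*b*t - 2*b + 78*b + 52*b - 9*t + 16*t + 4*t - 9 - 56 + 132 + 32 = 2*b^3 + b^2*(2*t + 31) + b*(13*t + 128) + 11*t + 99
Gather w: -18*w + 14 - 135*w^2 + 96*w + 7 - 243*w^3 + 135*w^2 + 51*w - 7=-243*w^3 + 129*w + 14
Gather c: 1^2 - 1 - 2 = -2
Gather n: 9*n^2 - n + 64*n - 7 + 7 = 9*n^2 + 63*n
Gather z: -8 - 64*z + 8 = -64*z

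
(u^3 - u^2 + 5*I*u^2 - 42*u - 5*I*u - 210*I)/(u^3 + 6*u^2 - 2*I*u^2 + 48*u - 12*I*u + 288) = (u^2 + u*(-7 + 5*I) - 35*I)/(u^2 - 2*I*u + 48)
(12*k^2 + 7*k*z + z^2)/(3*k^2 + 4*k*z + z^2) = (4*k + z)/(k + z)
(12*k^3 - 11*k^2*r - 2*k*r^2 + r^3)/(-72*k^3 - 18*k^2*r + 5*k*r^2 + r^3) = (-k + r)/(6*k + r)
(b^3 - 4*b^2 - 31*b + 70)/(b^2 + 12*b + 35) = (b^2 - 9*b + 14)/(b + 7)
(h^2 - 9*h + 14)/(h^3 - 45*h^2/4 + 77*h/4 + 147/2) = 4*(h - 2)/(4*h^2 - 17*h - 42)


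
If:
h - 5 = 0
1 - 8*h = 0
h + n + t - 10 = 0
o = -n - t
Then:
No Solution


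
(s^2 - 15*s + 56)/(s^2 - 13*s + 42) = (s - 8)/(s - 6)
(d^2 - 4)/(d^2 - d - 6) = (d - 2)/(d - 3)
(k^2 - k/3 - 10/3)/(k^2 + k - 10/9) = 3*(k - 2)/(3*k - 2)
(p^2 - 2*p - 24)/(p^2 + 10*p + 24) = (p - 6)/(p + 6)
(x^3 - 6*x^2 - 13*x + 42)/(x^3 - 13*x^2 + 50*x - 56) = (x + 3)/(x - 4)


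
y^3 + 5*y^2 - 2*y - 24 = (y - 2)*(y + 3)*(y + 4)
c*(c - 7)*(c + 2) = c^3 - 5*c^2 - 14*c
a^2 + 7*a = a*(a + 7)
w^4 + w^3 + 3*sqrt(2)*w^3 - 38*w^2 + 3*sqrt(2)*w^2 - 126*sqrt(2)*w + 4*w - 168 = (w - 6)*(w + 7)*(w + sqrt(2))*(w + 2*sqrt(2))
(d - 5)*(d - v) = d^2 - d*v - 5*d + 5*v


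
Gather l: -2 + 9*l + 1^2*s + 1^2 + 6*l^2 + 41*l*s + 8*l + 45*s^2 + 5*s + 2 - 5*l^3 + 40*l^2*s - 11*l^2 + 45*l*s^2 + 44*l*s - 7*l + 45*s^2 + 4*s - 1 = -5*l^3 + l^2*(40*s - 5) + l*(45*s^2 + 85*s + 10) + 90*s^2 + 10*s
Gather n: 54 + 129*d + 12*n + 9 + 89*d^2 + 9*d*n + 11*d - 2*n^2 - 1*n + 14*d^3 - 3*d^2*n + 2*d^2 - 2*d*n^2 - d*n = 14*d^3 + 91*d^2 + 140*d + n^2*(-2*d - 2) + n*(-3*d^2 + 8*d + 11) + 63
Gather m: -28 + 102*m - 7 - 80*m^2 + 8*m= -80*m^2 + 110*m - 35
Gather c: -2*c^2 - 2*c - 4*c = -2*c^2 - 6*c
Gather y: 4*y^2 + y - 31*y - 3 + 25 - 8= 4*y^2 - 30*y + 14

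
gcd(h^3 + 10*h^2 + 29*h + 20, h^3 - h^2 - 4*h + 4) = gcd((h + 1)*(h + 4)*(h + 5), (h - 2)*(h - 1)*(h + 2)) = 1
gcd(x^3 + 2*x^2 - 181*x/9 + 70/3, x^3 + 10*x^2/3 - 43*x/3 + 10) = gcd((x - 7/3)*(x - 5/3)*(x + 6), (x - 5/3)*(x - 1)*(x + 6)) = x^2 + 13*x/3 - 10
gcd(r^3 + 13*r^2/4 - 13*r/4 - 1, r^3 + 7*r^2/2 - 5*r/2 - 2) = r^2 + 3*r - 4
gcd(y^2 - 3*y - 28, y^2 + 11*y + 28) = y + 4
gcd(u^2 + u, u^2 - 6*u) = u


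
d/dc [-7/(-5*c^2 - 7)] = -70*c/(5*c^2 + 7)^2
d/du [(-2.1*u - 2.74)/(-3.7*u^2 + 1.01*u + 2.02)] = (7.77*u^2 - 2.121*u - (2.1*u + 2.74)*(7.4*u - 1.01) - 4.242)/(-3.7*u^2 + 1.01*u + 2.02)^2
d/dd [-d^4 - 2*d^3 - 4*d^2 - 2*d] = -4*d^3 - 6*d^2 - 8*d - 2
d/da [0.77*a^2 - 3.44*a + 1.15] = 1.54*a - 3.44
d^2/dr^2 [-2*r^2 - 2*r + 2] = -4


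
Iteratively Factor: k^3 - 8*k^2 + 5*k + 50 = (k - 5)*(k^2 - 3*k - 10) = (k - 5)^2*(k + 2)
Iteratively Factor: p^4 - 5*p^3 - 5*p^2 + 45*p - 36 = (p - 4)*(p^3 - p^2 - 9*p + 9) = (p - 4)*(p + 3)*(p^2 - 4*p + 3) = (p - 4)*(p - 3)*(p + 3)*(p - 1)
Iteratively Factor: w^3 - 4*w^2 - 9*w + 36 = (w + 3)*(w^2 - 7*w + 12) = (w - 3)*(w + 3)*(w - 4)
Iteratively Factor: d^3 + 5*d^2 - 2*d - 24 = (d - 2)*(d^2 + 7*d + 12) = (d - 2)*(d + 4)*(d + 3)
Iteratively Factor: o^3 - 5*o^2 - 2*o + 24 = (o - 4)*(o^2 - o - 6) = (o - 4)*(o + 2)*(o - 3)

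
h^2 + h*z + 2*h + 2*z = (h + 2)*(h + z)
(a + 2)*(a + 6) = a^2 + 8*a + 12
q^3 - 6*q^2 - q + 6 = (q - 6)*(q - 1)*(q + 1)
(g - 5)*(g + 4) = g^2 - g - 20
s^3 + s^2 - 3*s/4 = s*(s - 1/2)*(s + 3/2)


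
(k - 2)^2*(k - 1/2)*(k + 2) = k^4 - 5*k^3/2 - 3*k^2 + 10*k - 4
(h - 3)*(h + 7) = h^2 + 4*h - 21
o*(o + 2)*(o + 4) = o^3 + 6*o^2 + 8*o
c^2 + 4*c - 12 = (c - 2)*(c + 6)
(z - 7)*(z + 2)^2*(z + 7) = z^4 + 4*z^3 - 45*z^2 - 196*z - 196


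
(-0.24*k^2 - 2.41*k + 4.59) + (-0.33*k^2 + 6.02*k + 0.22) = -0.57*k^2 + 3.61*k + 4.81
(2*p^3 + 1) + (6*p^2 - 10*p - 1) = 2*p^3 + 6*p^2 - 10*p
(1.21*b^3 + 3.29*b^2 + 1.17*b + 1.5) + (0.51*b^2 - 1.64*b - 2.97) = 1.21*b^3 + 3.8*b^2 - 0.47*b - 1.47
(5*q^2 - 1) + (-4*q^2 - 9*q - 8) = q^2 - 9*q - 9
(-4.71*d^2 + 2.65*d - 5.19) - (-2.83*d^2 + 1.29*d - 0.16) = -1.88*d^2 + 1.36*d - 5.03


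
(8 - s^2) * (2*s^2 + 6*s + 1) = -2*s^4 - 6*s^3 + 15*s^2 + 48*s + 8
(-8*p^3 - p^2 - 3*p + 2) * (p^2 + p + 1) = -8*p^5 - 9*p^4 - 12*p^3 - 2*p^2 - p + 2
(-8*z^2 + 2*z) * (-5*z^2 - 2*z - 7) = 40*z^4 + 6*z^3 + 52*z^2 - 14*z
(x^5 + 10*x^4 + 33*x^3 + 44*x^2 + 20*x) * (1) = x^5 + 10*x^4 + 33*x^3 + 44*x^2 + 20*x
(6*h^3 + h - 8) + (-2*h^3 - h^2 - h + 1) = 4*h^3 - h^2 - 7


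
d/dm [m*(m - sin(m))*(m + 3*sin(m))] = 2*m^2*cos(m) + 3*m^2 + 4*m*sin(m) - 3*m*sin(2*m) - 3*sin(m)^2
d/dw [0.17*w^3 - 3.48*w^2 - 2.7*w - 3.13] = 0.51*w^2 - 6.96*w - 2.7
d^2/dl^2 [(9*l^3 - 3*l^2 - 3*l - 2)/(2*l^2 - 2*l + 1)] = 2*(-6*l^3 - 60*l^2 + 69*l - 13)/(8*l^6 - 24*l^5 + 36*l^4 - 32*l^3 + 18*l^2 - 6*l + 1)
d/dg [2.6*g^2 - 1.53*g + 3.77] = 5.2*g - 1.53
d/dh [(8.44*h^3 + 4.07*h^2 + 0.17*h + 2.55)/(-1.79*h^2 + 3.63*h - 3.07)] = (-15.1076*h^4 + 61.2744*h^3 - 62.654*h^2 - 15.8608*h - 9.7784)/(3.2041*h^4 - 12.9954*h^3 + 24.1675*h^2 - 22.2882*h + 9.4249)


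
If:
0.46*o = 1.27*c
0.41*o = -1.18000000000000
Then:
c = -1.04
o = -2.88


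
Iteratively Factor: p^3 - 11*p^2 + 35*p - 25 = (p - 5)*(p^2 - 6*p + 5) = (p - 5)*(p - 1)*(p - 5)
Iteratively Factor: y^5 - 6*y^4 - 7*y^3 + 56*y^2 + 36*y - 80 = (y - 4)*(y^4 - 2*y^3 - 15*y^2 - 4*y + 20) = (y - 4)*(y + 2)*(y^3 - 4*y^2 - 7*y + 10) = (y - 4)*(y - 1)*(y + 2)*(y^2 - 3*y - 10) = (y - 5)*(y - 4)*(y - 1)*(y + 2)*(y + 2)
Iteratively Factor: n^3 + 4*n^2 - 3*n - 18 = (n + 3)*(n^2 + n - 6) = (n + 3)^2*(n - 2)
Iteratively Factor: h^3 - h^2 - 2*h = (h)*(h^2 - h - 2) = h*(h - 2)*(h + 1)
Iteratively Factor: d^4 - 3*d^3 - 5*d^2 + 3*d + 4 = (d + 1)*(d^3 - 4*d^2 - d + 4) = (d - 4)*(d + 1)*(d^2 - 1) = (d - 4)*(d - 1)*(d + 1)*(d + 1)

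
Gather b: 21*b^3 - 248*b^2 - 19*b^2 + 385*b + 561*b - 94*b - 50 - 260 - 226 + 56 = 21*b^3 - 267*b^2 + 852*b - 480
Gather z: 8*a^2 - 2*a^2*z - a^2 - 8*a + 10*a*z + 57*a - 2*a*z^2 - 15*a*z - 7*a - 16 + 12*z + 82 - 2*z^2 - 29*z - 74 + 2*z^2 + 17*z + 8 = 7*a^2 - 2*a*z^2 + 42*a + z*(-2*a^2 - 5*a)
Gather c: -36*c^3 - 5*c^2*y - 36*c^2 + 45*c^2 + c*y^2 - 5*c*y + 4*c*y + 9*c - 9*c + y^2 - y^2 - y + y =-36*c^3 + c^2*(9 - 5*y) + c*(y^2 - y)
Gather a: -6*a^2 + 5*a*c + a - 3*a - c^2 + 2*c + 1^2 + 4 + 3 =-6*a^2 + a*(5*c - 2) - c^2 + 2*c + 8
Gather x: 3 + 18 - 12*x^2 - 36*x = -12*x^2 - 36*x + 21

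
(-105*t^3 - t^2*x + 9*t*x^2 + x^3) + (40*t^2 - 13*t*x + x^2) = -105*t^3 - t^2*x + 40*t^2 + 9*t*x^2 - 13*t*x + x^3 + x^2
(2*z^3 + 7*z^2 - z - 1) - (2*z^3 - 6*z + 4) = 7*z^2 + 5*z - 5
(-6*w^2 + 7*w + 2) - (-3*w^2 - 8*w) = -3*w^2 + 15*w + 2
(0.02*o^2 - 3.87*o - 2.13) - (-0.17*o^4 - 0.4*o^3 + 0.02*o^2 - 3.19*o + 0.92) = 0.17*o^4 + 0.4*o^3 - 0.68*o - 3.05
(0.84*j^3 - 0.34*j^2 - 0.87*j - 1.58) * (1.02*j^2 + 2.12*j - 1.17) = 0.8568*j^5 + 1.434*j^4 - 2.591*j^3 - 3.0582*j^2 - 2.3317*j + 1.8486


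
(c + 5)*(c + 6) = c^2 + 11*c + 30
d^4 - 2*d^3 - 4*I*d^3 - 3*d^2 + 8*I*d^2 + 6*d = d*(d - 2)*(d - 3*I)*(d - I)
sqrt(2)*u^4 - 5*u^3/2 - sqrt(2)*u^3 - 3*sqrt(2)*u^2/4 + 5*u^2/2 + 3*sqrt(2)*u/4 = u*(u - 1)*(u - 3*sqrt(2)/2)*(sqrt(2)*u + 1/2)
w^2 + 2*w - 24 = (w - 4)*(w + 6)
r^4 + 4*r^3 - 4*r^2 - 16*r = r*(r - 2)*(r + 2)*(r + 4)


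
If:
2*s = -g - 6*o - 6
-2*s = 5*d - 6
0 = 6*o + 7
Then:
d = 6/5 - 2*s/5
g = 1 - 2*s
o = -7/6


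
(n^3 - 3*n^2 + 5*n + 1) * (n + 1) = n^4 - 2*n^3 + 2*n^2 + 6*n + 1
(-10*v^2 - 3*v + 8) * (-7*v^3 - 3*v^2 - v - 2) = 70*v^5 + 51*v^4 - 37*v^3 - v^2 - 2*v - 16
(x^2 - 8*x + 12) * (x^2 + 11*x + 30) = x^4 + 3*x^3 - 46*x^2 - 108*x + 360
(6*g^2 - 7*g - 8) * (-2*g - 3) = -12*g^3 - 4*g^2 + 37*g + 24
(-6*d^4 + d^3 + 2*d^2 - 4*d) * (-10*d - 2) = 60*d^5 + 2*d^4 - 22*d^3 + 36*d^2 + 8*d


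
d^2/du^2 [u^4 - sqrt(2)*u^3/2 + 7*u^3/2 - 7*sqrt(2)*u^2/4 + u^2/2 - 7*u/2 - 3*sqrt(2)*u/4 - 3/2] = 12*u^2 - 3*sqrt(2)*u + 21*u - 7*sqrt(2)/2 + 1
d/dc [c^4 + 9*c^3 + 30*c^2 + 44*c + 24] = 4*c^3 + 27*c^2 + 60*c + 44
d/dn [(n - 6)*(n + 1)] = 2*n - 5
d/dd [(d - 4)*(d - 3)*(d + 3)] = 3*d^2 - 8*d - 9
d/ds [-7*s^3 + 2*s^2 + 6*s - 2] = -21*s^2 + 4*s + 6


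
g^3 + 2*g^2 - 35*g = g*(g - 5)*(g + 7)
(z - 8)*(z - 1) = z^2 - 9*z + 8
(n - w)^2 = n^2 - 2*n*w + w^2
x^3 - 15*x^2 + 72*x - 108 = (x - 6)^2*(x - 3)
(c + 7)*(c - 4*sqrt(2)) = c^2 - 4*sqrt(2)*c + 7*c - 28*sqrt(2)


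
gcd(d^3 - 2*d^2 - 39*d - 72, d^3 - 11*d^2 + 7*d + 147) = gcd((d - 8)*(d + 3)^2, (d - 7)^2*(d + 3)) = d + 3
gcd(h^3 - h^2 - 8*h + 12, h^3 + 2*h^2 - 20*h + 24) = h^2 - 4*h + 4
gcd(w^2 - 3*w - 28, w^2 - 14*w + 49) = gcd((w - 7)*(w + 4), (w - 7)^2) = w - 7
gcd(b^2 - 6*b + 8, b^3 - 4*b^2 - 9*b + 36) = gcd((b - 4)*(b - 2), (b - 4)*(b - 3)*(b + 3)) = b - 4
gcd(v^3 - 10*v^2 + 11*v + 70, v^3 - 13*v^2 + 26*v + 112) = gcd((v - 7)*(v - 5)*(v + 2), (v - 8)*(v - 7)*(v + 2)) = v^2 - 5*v - 14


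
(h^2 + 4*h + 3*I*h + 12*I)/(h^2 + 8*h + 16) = (h + 3*I)/(h + 4)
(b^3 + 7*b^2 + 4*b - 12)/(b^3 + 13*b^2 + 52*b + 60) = (b - 1)/(b + 5)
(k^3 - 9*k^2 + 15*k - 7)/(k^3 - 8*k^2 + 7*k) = (k - 1)/k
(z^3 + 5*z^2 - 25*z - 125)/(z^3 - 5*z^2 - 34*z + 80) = (z^2 - 25)/(z^2 - 10*z + 16)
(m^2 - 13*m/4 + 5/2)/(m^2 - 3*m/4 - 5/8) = 2*(m - 2)/(2*m + 1)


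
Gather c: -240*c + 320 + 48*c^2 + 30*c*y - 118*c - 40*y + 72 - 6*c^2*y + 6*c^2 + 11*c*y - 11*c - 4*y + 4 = c^2*(54 - 6*y) + c*(41*y - 369) - 44*y + 396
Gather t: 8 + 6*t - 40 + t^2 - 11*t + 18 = t^2 - 5*t - 14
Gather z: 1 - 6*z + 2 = 3 - 6*z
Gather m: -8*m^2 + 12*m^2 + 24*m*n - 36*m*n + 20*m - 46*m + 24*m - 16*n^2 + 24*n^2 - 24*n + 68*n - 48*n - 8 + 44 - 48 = 4*m^2 + m*(-12*n - 2) + 8*n^2 - 4*n - 12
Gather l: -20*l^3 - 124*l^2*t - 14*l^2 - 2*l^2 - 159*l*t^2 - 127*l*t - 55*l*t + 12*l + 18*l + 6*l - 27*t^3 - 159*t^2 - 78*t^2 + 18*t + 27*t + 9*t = -20*l^3 + l^2*(-124*t - 16) + l*(-159*t^2 - 182*t + 36) - 27*t^3 - 237*t^2 + 54*t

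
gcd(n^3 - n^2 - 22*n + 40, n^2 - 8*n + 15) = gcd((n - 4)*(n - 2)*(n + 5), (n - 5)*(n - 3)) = 1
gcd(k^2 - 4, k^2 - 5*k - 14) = k + 2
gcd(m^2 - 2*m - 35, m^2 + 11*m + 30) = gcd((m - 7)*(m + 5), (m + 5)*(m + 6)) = m + 5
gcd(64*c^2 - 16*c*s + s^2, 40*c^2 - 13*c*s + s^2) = -8*c + s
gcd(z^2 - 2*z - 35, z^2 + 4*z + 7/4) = 1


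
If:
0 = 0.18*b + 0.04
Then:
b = -0.22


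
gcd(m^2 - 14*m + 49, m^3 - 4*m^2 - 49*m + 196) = m - 7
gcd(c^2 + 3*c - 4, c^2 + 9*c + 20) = c + 4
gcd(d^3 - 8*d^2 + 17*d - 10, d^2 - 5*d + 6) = d - 2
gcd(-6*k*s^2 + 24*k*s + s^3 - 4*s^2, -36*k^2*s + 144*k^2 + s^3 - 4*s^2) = -6*k*s + 24*k + s^2 - 4*s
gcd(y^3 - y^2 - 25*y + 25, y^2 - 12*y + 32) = 1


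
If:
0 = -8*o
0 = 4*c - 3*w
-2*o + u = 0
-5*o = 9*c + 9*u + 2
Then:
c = -2/9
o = 0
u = 0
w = -8/27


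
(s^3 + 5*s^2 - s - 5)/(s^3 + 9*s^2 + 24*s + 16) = (s^2 + 4*s - 5)/(s^2 + 8*s + 16)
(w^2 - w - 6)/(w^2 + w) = (w^2 - w - 6)/(w*(w + 1))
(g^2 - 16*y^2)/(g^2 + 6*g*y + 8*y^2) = (g - 4*y)/(g + 2*y)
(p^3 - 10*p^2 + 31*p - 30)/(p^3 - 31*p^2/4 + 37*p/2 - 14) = 4*(p^2 - 8*p + 15)/(4*p^2 - 23*p + 28)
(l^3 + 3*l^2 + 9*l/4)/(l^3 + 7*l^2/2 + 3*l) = (l + 3/2)/(l + 2)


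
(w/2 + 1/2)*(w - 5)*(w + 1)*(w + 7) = w^4/2 + 2*w^3 - 15*w^2 - 34*w - 35/2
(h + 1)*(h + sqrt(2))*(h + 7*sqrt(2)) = h^3 + h^2 + 8*sqrt(2)*h^2 + 8*sqrt(2)*h + 14*h + 14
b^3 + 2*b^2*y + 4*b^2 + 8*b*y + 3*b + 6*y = (b + 1)*(b + 3)*(b + 2*y)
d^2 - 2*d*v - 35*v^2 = (d - 7*v)*(d + 5*v)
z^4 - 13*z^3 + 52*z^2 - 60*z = z*(z - 6)*(z - 5)*(z - 2)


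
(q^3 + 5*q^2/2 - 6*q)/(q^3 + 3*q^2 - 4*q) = (q - 3/2)/(q - 1)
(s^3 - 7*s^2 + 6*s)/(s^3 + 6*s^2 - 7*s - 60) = s*(s^2 - 7*s + 6)/(s^3 + 6*s^2 - 7*s - 60)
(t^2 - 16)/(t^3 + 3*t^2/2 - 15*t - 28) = 2*(t + 4)/(2*t^2 + 11*t + 14)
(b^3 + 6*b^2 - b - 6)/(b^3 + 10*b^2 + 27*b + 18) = (b - 1)/(b + 3)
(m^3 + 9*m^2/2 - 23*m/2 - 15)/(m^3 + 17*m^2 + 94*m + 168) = (2*m^2 - 3*m - 5)/(2*(m^2 + 11*m + 28))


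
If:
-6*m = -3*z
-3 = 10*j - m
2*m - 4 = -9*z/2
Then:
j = -29/110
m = 4/11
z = 8/11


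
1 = 1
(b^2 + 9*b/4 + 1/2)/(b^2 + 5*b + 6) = (b + 1/4)/(b + 3)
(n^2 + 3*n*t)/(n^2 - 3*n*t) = (n + 3*t)/(n - 3*t)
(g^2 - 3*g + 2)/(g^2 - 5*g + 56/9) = 9*(g^2 - 3*g + 2)/(9*g^2 - 45*g + 56)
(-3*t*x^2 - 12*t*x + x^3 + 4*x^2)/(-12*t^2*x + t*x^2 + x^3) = (x + 4)/(4*t + x)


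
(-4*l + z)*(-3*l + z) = 12*l^2 - 7*l*z + z^2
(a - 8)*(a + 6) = a^2 - 2*a - 48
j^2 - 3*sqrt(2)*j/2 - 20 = (j - 4*sqrt(2))*(j + 5*sqrt(2)/2)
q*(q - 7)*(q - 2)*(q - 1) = q^4 - 10*q^3 + 23*q^2 - 14*q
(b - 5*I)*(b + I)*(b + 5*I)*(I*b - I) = I*b^4 - b^3 - I*b^3 + b^2 + 25*I*b^2 - 25*b - 25*I*b + 25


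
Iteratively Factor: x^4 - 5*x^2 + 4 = (x + 1)*(x^3 - x^2 - 4*x + 4) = (x - 2)*(x + 1)*(x^2 + x - 2) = (x - 2)*(x - 1)*(x + 1)*(x + 2)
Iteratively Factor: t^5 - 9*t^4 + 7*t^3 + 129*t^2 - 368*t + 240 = (t - 4)*(t^4 - 5*t^3 - 13*t^2 + 77*t - 60) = (t - 4)*(t - 1)*(t^3 - 4*t^2 - 17*t + 60) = (t - 4)*(t - 1)*(t + 4)*(t^2 - 8*t + 15) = (t - 5)*(t - 4)*(t - 1)*(t + 4)*(t - 3)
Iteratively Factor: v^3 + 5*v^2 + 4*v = (v + 1)*(v^2 + 4*v) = v*(v + 1)*(v + 4)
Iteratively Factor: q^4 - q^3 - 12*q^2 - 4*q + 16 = (q - 4)*(q^3 + 3*q^2 - 4) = (q - 4)*(q + 2)*(q^2 + q - 2) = (q - 4)*(q - 1)*(q + 2)*(q + 2)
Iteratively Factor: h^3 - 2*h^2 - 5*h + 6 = (h - 3)*(h^2 + h - 2) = (h - 3)*(h - 1)*(h + 2)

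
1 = 1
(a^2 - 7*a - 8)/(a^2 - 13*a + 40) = (a + 1)/(a - 5)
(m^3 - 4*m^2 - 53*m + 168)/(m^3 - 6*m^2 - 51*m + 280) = (m - 3)/(m - 5)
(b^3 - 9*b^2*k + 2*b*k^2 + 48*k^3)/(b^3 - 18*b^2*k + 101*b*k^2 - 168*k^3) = (b + 2*k)/(b - 7*k)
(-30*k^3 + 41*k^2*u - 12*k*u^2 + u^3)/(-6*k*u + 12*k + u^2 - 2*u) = (5*k^2 - 6*k*u + u^2)/(u - 2)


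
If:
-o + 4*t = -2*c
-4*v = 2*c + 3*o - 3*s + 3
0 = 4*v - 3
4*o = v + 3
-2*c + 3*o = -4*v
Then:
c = 93/32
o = 15/16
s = 39/8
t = -39/32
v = 3/4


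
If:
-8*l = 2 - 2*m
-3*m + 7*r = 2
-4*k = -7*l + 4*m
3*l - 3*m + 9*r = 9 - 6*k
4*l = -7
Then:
No Solution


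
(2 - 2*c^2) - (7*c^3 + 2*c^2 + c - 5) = -7*c^3 - 4*c^2 - c + 7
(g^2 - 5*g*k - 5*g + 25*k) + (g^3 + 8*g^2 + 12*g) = g^3 + 9*g^2 - 5*g*k + 7*g + 25*k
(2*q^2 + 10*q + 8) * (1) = 2*q^2 + 10*q + 8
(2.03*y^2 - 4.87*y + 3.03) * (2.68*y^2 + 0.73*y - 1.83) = 5.4404*y^4 - 11.5697*y^3 + 0.8504*y^2 + 11.124*y - 5.5449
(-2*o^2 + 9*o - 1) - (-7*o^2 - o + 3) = 5*o^2 + 10*o - 4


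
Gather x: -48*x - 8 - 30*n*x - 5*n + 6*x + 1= -5*n + x*(-30*n - 42) - 7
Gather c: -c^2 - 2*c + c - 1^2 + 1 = -c^2 - c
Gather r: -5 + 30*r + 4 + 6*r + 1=36*r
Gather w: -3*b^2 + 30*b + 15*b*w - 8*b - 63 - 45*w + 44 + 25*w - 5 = -3*b^2 + 22*b + w*(15*b - 20) - 24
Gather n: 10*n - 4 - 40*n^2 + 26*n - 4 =-40*n^2 + 36*n - 8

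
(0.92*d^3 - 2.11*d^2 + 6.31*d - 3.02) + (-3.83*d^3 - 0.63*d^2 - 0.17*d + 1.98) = -2.91*d^3 - 2.74*d^2 + 6.14*d - 1.04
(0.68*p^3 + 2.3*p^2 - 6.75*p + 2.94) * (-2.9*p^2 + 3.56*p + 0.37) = -1.972*p^5 - 4.2492*p^4 + 28.0146*p^3 - 31.705*p^2 + 7.9689*p + 1.0878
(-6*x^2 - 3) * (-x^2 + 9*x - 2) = 6*x^4 - 54*x^3 + 15*x^2 - 27*x + 6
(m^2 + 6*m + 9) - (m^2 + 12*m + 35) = -6*m - 26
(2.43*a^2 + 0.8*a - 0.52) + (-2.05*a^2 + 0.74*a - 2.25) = 0.38*a^2 + 1.54*a - 2.77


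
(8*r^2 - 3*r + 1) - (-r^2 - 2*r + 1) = 9*r^2 - r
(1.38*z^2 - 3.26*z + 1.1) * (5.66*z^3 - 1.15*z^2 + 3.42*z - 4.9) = 7.8108*z^5 - 20.0386*z^4 + 14.6946*z^3 - 19.1762*z^2 + 19.736*z - 5.39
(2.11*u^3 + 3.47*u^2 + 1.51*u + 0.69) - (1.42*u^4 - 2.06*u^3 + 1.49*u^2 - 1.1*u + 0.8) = -1.42*u^4 + 4.17*u^3 + 1.98*u^2 + 2.61*u - 0.11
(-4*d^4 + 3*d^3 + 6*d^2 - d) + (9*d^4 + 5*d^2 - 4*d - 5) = 5*d^4 + 3*d^3 + 11*d^2 - 5*d - 5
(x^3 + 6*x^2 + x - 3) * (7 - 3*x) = -3*x^4 - 11*x^3 + 39*x^2 + 16*x - 21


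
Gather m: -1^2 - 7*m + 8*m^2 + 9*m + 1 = 8*m^2 + 2*m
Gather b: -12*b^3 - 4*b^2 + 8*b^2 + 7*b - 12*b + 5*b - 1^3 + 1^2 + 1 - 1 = -12*b^3 + 4*b^2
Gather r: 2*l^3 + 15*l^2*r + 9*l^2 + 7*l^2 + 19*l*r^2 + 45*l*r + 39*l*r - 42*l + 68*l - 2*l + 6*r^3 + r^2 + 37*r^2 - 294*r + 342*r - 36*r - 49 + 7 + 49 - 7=2*l^3 + 16*l^2 + 24*l + 6*r^3 + r^2*(19*l + 38) + r*(15*l^2 + 84*l + 12)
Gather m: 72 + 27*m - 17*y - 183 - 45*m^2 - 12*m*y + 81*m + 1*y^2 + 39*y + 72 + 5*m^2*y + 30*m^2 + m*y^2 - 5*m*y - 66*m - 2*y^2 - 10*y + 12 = m^2*(5*y - 15) + m*(y^2 - 17*y + 42) - y^2 + 12*y - 27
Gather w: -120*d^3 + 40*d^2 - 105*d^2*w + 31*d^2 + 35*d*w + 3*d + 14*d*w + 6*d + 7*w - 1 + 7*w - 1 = -120*d^3 + 71*d^2 + 9*d + w*(-105*d^2 + 49*d + 14) - 2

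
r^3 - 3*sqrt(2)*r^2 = r^2*(r - 3*sqrt(2))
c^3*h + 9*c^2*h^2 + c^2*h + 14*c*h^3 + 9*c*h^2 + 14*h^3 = (c + 2*h)*(c + 7*h)*(c*h + h)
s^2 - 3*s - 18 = (s - 6)*(s + 3)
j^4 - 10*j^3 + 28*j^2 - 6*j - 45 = (j - 5)*(j - 3)^2*(j + 1)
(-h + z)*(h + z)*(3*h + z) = -3*h^3 - h^2*z + 3*h*z^2 + z^3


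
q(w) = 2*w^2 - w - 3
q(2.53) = 7.27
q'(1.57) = 5.28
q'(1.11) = 3.44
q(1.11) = -1.65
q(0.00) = -3.00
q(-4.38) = 39.75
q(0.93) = -2.20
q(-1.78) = 5.12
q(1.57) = 0.36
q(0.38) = -3.09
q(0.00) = -3.00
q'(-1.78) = -8.12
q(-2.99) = 17.87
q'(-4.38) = -18.52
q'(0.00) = -1.00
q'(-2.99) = -12.96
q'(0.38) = 0.52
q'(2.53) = 9.12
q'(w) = 4*w - 1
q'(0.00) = -1.00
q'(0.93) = 2.72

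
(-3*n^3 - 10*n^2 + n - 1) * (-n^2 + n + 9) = 3*n^5 + 7*n^4 - 38*n^3 - 88*n^2 + 8*n - 9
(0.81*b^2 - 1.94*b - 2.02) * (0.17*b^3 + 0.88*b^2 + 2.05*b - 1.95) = 0.1377*b^5 + 0.383*b^4 - 0.3901*b^3 - 7.3341*b^2 - 0.358*b + 3.939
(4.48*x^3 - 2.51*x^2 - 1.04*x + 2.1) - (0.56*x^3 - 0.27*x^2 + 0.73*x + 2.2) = 3.92*x^3 - 2.24*x^2 - 1.77*x - 0.1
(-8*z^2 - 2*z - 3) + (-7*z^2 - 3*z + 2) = -15*z^2 - 5*z - 1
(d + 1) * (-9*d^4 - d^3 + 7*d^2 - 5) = -9*d^5 - 10*d^4 + 6*d^3 + 7*d^2 - 5*d - 5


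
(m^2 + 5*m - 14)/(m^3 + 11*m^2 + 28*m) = (m - 2)/(m*(m + 4))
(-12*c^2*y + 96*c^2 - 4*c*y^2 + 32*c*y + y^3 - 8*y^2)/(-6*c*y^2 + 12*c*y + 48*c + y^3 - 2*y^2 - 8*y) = (2*c*y - 16*c + y^2 - 8*y)/(y^2 - 2*y - 8)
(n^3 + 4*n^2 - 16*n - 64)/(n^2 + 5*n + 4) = (n^2 - 16)/(n + 1)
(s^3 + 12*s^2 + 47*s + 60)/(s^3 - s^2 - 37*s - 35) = (s^2 + 7*s + 12)/(s^2 - 6*s - 7)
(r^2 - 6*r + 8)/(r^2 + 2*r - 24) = (r - 2)/(r + 6)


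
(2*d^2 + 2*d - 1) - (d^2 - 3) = d^2 + 2*d + 2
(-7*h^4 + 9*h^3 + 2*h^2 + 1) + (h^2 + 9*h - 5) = -7*h^4 + 9*h^3 + 3*h^2 + 9*h - 4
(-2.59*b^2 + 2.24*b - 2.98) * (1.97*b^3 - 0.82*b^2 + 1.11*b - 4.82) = -5.1023*b^5 + 6.5366*b^4 - 10.5823*b^3 + 17.4138*b^2 - 14.1046*b + 14.3636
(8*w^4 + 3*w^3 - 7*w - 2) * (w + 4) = 8*w^5 + 35*w^4 + 12*w^3 - 7*w^2 - 30*w - 8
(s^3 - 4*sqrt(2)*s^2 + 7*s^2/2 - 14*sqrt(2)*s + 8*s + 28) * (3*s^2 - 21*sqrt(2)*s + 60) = 3*s^5 - 33*sqrt(2)*s^4 + 21*s^4/2 - 231*sqrt(2)*s^3/2 + 252*s^3 - 408*sqrt(2)*s^2 + 882*s^2 - 1428*sqrt(2)*s + 480*s + 1680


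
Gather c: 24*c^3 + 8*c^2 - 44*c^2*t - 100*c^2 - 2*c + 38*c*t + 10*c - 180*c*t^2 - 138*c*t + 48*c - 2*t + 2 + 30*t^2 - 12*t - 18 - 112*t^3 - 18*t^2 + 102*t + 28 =24*c^3 + c^2*(-44*t - 92) + c*(-180*t^2 - 100*t + 56) - 112*t^3 + 12*t^2 + 88*t + 12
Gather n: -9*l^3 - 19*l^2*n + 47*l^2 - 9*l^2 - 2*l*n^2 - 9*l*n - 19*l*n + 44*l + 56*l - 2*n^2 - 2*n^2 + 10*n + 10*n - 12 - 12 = -9*l^3 + 38*l^2 + 100*l + n^2*(-2*l - 4) + n*(-19*l^2 - 28*l + 20) - 24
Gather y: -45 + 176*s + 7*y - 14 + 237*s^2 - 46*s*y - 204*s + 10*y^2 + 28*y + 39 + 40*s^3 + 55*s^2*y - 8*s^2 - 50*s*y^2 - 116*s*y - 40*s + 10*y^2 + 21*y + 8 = 40*s^3 + 229*s^2 - 68*s + y^2*(20 - 50*s) + y*(55*s^2 - 162*s + 56) - 12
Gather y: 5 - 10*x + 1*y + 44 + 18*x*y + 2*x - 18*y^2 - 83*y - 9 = -8*x - 18*y^2 + y*(18*x - 82) + 40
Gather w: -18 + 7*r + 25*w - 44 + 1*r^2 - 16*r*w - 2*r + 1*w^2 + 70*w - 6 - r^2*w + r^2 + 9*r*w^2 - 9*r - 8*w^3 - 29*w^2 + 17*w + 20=2*r^2 - 4*r - 8*w^3 + w^2*(9*r - 28) + w*(-r^2 - 16*r + 112) - 48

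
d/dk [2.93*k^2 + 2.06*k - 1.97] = 5.86*k + 2.06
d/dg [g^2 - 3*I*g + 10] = 2*g - 3*I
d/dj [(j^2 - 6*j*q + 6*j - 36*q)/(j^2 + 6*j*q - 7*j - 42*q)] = (2*(j - 3*q + 3)*(j^2 + 6*j*q - 7*j - 42*q) - (2*j + 6*q - 7)*(j^2 - 6*j*q + 6*j - 36*q))/(j^2 + 6*j*q - 7*j - 42*q)^2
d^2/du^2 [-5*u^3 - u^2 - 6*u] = -30*u - 2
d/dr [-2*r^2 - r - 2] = -4*r - 1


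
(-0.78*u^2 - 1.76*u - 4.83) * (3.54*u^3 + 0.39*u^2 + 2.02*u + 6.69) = -2.7612*u^5 - 6.5346*u^4 - 19.3602*u^3 - 10.6571*u^2 - 21.531*u - 32.3127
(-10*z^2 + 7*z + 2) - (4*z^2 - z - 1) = -14*z^2 + 8*z + 3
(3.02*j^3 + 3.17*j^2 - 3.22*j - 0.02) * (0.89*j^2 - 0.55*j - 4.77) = 2.6878*j^5 + 1.1603*j^4 - 19.0147*j^3 - 13.3677*j^2 + 15.3704*j + 0.0954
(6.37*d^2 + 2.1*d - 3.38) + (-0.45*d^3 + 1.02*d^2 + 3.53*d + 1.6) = -0.45*d^3 + 7.39*d^2 + 5.63*d - 1.78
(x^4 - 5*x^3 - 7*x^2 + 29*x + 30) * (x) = x^5 - 5*x^4 - 7*x^3 + 29*x^2 + 30*x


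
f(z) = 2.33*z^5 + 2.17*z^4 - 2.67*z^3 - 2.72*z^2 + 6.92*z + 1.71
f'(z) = 11.65*z^4 + 8.68*z^3 - 8.01*z^2 - 5.44*z + 6.92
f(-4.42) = -2953.91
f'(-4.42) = 3571.42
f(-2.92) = -312.07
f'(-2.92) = 585.35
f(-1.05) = -5.80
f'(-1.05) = 7.91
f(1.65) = 38.31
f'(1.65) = 101.48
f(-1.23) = -7.54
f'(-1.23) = 12.01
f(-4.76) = -4384.54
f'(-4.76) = 4895.91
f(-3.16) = -480.85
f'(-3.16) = 831.88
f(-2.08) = -50.52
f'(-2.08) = 123.53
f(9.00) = 149718.78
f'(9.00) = 82072.52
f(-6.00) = -14866.77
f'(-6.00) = 12974.72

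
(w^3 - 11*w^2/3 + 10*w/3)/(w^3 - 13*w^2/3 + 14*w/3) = (3*w - 5)/(3*w - 7)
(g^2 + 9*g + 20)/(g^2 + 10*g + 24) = (g + 5)/(g + 6)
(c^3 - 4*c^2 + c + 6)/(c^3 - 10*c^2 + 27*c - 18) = (c^2 - c - 2)/(c^2 - 7*c + 6)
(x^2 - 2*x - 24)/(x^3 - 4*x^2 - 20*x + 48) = 1/(x - 2)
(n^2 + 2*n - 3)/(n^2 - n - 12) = (n - 1)/(n - 4)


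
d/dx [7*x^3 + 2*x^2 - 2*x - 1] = 21*x^2 + 4*x - 2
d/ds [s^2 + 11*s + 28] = 2*s + 11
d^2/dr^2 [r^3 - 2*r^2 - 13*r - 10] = 6*r - 4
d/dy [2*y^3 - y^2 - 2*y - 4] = 6*y^2 - 2*y - 2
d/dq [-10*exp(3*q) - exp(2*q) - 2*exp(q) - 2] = 2*(-15*exp(2*q) - exp(q) - 1)*exp(q)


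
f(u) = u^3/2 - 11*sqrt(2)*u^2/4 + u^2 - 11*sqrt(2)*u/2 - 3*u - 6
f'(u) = 3*u^2/2 - 11*sqrt(2)*u/2 + 2*u - 11*sqrt(2)/2 - 3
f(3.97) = -63.04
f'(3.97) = -10.08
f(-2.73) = -8.28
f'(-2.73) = 16.18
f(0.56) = -12.85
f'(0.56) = -13.54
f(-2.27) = -2.27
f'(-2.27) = 10.07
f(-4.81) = -76.64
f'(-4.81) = 51.72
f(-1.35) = 2.05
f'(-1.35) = -0.24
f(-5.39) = -110.14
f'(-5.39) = 63.94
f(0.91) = -17.82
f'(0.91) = -14.79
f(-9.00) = -507.51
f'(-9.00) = 162.73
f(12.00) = 312.63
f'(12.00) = 135.88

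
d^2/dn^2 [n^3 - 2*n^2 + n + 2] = 6*n - 4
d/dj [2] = 0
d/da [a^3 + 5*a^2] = a*(3*a + 10)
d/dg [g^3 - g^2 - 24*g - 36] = 3*g^2 - 2*g - 24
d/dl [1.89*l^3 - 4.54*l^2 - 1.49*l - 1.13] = 5.67*l^2 - 9.08*l - 1.49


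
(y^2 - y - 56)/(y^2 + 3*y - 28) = (y - 8)/(y - 4)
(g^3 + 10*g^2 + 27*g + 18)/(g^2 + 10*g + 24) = (g^2 + 4*g + 3)/(g + 4)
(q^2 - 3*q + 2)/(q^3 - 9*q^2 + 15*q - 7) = (q - 2)/(q^2 - 8*q + 7)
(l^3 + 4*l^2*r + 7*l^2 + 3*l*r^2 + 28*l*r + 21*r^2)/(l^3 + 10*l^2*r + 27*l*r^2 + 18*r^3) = (l + 7)/(l + 6*r)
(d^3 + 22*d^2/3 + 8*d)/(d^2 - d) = (d^2 + 22*d/3 + 8)/(d - 1)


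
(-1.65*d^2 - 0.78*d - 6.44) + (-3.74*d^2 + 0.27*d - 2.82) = -5.39*d^2 - 0.51*d - 9.26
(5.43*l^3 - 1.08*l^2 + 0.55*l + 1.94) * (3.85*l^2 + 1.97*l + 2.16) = 20.9055*l^5 + 6.5391*l^4 + 11.7187*l^3 + 6.2197*l^2 + 5.0098*l + 4.1904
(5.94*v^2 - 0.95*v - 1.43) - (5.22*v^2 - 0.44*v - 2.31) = 0.720000000000001*v^2 - 0.51*v + 0.88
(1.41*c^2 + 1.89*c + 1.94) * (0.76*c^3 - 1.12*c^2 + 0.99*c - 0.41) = 1.0716*c^5 - 0.1428*c^4 + 0.7535*c^3 - 0.8798*c^2 + 1.1457*c - 0.7954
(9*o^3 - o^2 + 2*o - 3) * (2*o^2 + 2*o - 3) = 18*o^5 + 16*o^4 - 25*o^3 + o^2 - 12*o + 9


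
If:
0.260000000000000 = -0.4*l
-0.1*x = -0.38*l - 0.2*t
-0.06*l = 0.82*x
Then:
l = -0.65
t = 1.26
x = 0.05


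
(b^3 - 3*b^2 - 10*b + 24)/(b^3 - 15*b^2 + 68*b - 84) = (b^2 - b - 12)/(b^2 - 13*b + 42)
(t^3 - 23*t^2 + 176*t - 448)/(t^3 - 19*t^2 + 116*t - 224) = (t - 8)/(t - 4)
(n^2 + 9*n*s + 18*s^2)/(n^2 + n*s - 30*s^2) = (-n - 3*s)/(-n + 5*s)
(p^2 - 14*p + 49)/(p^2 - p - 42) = (p - 7)/(p + 6)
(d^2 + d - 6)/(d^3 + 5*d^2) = (d^2 + d - 6)/(d^2*(d + 5))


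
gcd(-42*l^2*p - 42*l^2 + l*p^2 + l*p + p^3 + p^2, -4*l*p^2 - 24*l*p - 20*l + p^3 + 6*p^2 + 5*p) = p + 1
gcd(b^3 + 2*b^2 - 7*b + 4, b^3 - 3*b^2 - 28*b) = b + 4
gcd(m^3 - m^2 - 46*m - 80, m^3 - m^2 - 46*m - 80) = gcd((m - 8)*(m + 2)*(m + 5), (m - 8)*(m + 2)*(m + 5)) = m^3 - m^2 - 46*m - 80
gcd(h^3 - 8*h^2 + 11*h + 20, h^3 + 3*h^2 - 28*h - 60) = h - 5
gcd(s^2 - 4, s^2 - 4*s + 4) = s - 2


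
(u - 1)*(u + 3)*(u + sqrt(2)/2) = u^3 + sqrt(2)*u^2/2 + 2*u^2 - 3*u + sqrt(2)*u - 3*sqrt(2)/2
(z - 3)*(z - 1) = z^2 - 4*z + 3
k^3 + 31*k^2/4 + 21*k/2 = k*(k + 7/4)*(k + 6)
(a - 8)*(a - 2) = a^2 - 10*a + 16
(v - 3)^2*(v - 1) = v^3 - 7*v^2 + 15*v - 9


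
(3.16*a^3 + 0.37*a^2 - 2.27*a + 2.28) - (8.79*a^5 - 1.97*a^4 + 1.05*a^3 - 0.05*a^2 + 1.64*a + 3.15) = -8.79*a^5 + 1.97*a^4 + 2.11*a^3 + 0.42*a^2 - 3.91*a - 0.87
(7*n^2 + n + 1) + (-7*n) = 7*n^2 - 6*n + 1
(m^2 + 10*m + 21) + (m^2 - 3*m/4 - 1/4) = 2*m^2 + 37*m/4 + 83/4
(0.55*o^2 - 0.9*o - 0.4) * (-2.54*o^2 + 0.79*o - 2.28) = -1.397*o^4 + 2.7205*o^3 - 0.949*o^2 + 1.736*o + 0.912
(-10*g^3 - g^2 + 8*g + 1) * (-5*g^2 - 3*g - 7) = 50*g^5 + 35*g^4 + 33*g^3 - 22*g^2 - 59*g - 7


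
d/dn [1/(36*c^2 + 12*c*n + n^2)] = 2*(-6*c - n)/(36*c^2 + 12*c*n + n^2)^2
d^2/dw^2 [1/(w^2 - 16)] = 2*(3*w^2 + 16)/(w^2 - 16)^3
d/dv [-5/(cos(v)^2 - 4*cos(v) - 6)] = 10*(2 - cos(v))*sin(v)/(sin(v)^2 + 4*cos(v) + 5)^2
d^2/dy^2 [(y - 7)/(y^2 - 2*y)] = 2*(3*y*(3 - y)*(y - 2) + 4*(y - 7)*(y - 1)^2)/(y^3*(y - 2)^3)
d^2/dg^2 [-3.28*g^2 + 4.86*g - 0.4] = -6.56000000000000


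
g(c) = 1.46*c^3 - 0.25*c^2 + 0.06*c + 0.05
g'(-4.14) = 77.20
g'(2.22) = 20.54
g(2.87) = 32.68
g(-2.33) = -19.92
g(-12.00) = -2559.55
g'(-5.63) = 141.71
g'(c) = 4.38*c^2 - 0.5*c + 0.06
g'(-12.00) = 636.78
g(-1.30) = -3.66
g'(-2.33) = 25.00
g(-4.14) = -108.08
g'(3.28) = 45.54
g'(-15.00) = 993.06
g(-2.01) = -12.94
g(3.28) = 49.08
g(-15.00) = -4984.60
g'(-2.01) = 18.76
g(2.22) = 14.93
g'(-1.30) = 8.11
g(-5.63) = -268.75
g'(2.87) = 34.70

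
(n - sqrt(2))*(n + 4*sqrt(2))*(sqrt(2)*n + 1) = sqrt(2)*n^3 + 7*n^2 - 5*sqrt(2)*n - 8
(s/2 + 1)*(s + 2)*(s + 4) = s^3/2 + 4*s^2 + 10*s + 8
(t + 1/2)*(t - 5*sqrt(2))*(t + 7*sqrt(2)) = t^3 + t^2/2 + 2*sqrt(2)*t^2 - 70*t + sqrt(2)*t - 35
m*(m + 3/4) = m^2 + 3*m/4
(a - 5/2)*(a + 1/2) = a^2 - 2*a - 5/4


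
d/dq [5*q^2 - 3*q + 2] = 10*q - 3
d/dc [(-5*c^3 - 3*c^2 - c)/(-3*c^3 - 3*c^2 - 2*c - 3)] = (6*c^4 + 14*c^3 + 48*c^2 + 18*c + 3)/(9*c^6 + 18*c^5 + 21*c^4 + 30*c^3 + 22*c^2 + 12*c + 9)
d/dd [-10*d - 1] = -10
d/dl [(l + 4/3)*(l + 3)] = 2*l + 13/3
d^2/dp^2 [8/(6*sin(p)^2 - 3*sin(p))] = 8*(-16*sin(p) + 6 + 23/sin(p) - 12/sin(p)^2 + 2/sin(p)^3)/(3*(2*sin(p) - 1)^3)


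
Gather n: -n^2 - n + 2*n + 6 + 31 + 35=-n^2 + n + 72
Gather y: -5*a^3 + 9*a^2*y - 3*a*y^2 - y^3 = -5*a^3 + 9*a^2*y - 3*a*y^2 - y^3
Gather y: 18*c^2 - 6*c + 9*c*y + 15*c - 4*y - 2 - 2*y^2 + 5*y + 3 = 18*c^2 + 9*c - 2*y^2 + y*(9*c + 1) + 1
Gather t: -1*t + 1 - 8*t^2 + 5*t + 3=-8*t^2 + 4*t + 4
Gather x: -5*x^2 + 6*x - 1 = -5*x^2 + 6*x - 1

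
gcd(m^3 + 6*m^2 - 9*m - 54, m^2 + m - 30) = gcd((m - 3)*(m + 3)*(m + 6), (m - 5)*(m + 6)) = m + 6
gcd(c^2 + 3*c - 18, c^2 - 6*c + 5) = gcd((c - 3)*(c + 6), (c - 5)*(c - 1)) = 1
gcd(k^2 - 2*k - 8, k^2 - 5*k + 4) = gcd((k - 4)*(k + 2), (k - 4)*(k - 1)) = k - 4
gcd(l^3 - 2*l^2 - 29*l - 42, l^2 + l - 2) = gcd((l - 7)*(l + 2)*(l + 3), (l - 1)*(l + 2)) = l + 2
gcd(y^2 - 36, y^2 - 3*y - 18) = y - 6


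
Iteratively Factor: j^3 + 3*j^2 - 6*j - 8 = (j - 2)*(j^2 + 5*j + 4) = (j - 2)*(j + 1)*(j + 4)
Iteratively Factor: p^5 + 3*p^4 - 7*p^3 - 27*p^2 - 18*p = (p)*(p^4 + 3*p^3 - 7*p^2 - 27*p - 18) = p*(p - 3)*(p^3 + 6*p^2 + 11*p + 6) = p*(p - 3)*(p + 3)*(p^2 + 3*p + 2) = p*(p - 3)*(p + 2)*(p + 3)*(p + 1)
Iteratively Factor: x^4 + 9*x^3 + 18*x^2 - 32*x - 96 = (x + 3)*(x^3 + 6*x^2 - 32) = (x - 2)*(x + 3)*(x^2 + 8*x + 16) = (x - 2)*(x + 3)*(x + 4)*(x + 4)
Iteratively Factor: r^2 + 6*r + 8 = (r + 2)*(r + 4)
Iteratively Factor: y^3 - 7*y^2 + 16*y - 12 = (y - 2)*(y^2 - 5*y + 6) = (y - 2)^2*(y - 3)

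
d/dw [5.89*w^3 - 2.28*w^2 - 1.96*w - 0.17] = 17.67*w^2 - 4.56*w - 1.96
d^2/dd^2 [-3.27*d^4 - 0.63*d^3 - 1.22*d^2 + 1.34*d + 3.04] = -39.24*d^2 - 3.78*d - 2.44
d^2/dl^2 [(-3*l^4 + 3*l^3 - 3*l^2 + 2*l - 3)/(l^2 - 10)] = 2*(-3*l^6 + 90*l^4 + 32*l^3 - 1899*l^2 + 960*l - 330)/(l^6 - 30*l^4 + 300*l^2 - 1000)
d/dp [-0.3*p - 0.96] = -0.300000000000000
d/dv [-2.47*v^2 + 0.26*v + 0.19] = 0.26 - 4.94*v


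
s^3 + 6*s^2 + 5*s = s*(s + 1)*(s + 5)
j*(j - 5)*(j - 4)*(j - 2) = j^4 - 11*j^3 + 38*j^2 - 40*j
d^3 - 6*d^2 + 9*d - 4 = (d - 4)*(d - 1)^2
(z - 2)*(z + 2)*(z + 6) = z^3 + 6*z^2 - 4*z - 24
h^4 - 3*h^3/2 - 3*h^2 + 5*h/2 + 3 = (h - 2)*(h - 3/2)*(h + 1)^2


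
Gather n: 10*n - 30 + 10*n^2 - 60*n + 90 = 10*n^2 - 50*n + 60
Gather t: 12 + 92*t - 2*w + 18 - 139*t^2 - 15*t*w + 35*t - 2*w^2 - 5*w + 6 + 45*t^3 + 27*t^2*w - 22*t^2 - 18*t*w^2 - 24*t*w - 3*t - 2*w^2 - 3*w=45*t^3 + t^2*(27*w - 161) + t*(-18*w^2 - 39*w + 124) - 4*w^2 - 10*w + 36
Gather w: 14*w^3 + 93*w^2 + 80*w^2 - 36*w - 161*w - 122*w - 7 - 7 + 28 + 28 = 14*w^3 + 173*w^2 - 319*w + 42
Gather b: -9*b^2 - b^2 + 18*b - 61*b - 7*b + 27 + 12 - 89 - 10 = -10*b^2 - 50*b - 60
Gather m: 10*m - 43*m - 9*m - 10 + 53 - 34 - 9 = -42*m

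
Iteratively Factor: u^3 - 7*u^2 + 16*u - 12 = (u - 2)*(u^2 - 5*u + 6) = (u - 2)^2*(u - 3)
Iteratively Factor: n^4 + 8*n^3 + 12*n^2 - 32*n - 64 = (n + 4)*(n^3 + 4*n^2 - 4*n - 16) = (n - 2)*(n + 4)*(n^2 + 6*n + 8) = (n - 2)*(n + 2)*(n + 4)*(n + 4)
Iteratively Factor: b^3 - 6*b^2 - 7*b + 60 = (b + 3)*(b^2 - 9*b + 20) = (b - 4)*(b + 3)*(b - 5)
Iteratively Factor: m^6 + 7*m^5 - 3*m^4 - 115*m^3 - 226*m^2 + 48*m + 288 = (m - 4)*(m^5 + 11*m^4 + 41*m^3 + 49*m^2 - 30*m - 72) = (m - 4)*(m + 4)*(m^4 + 7*m^3 + 13*m^2 - 3*m - 18) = (m - 4)*(m + 3)*(m + 4)*(m^3 + 4*m^2 + m - 6) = (m - 4)*(m + 2)*(m + 3)*(m + 4)*(m^2 + 2*m - 3) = (m - 4)*(m + 2)*(m + 3)^2*(m + 4)*(m - 1)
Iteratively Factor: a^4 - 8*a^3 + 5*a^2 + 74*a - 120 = (a - 2)*(a^3 - 6*a^2 - 7*a + 60) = (a - 4)*(a - 2)*(a^2 - 2*a - 15) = (a - 5)*(a - 4)*(a - 2)*(a + 3)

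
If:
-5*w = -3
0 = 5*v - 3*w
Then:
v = 9/25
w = 3/5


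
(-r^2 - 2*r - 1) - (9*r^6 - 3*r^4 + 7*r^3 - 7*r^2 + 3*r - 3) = -9*r^6 + 3*r^4 - 7*r^3 + 6*r^2 - 5*r + 2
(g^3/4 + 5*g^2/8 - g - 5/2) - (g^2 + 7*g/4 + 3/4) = g^3/4 - 3*g^2/8 - 11*g/4 - 13/4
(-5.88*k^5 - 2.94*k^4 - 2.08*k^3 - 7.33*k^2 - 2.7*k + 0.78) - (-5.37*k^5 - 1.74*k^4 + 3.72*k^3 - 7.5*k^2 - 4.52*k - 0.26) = -0.51*k^5 - 1.2*k^4 - 5.8*k^3 + 0.17*k^2 + 1.82*k + 1.04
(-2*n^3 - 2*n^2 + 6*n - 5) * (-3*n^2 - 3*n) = 6*n^5 + 12*n^4 - 12*n^3 - 3*n^2 + 15*n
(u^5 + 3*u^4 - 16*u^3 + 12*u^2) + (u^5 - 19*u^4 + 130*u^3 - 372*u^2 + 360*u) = 2*u^5 - 16*u^4 + 114*u^3 - 360*u^2 + 360*u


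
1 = 1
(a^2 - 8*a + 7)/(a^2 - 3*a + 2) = (a - 7)/(a - 2)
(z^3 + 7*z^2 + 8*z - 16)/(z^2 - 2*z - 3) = (-z^3 - 7*z^2 - 8*z + 16)/(-z^2 + 2*z + 3)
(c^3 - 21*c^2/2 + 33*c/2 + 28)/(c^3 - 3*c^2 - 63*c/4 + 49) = 2*(c^2 - 7*c - 8)/(2*c^2 + c - 28)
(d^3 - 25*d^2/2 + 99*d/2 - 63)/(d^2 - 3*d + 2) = (2*d^3 - 25*d^2 + 99*d - 126)/(2*(d^2 - 3*d + 2))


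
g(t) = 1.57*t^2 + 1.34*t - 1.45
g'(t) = 3.14*t + 1.34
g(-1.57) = 0.32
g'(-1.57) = -3.59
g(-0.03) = -1.49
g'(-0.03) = 1.25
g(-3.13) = 9.74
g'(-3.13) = -8.49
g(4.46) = 35.76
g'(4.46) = 15.34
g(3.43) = 21.62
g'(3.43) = 12.11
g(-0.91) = -1.37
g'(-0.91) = -1.52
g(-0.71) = -1.61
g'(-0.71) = -0.89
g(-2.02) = 2.25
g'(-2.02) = -5.00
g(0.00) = -1.45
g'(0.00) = 1.34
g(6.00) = 63.11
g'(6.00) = 20.18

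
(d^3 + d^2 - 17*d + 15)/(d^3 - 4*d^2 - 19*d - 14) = (-d^3 - d^2 + 17*d - 15)/(-d^3 + 4*d^2 + 19*d + 14)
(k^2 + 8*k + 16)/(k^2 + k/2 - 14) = 2*(k + 4)/(2*k - 7)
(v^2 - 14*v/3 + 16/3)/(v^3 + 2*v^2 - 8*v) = (v - 8/3)/(v*(v + 4))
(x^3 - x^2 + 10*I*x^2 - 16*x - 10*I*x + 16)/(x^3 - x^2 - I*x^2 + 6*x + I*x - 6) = (x + 8*I)/(x - 3*I)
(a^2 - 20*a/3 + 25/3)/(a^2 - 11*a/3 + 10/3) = (a - 5)/(a - 2)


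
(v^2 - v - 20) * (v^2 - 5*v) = v^4 - 6*v^3 - 15*v^2 + 100*v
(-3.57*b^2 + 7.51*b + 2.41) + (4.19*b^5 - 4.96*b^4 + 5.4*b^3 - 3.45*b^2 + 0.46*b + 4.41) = 4.19*b^5 - 4.96*b^4 + 5.4*b^3 - 7.02*b^2 + 7.97*b + 6.82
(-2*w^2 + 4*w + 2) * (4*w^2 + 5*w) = -8*w^4 + 6*w^3 + 28*w^2 + 10*w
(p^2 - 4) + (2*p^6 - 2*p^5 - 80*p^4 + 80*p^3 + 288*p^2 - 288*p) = 2*p^6 - 2*p^5 - 80*p^4 + 80*p^3 + 289*p^2 - 288*p - 4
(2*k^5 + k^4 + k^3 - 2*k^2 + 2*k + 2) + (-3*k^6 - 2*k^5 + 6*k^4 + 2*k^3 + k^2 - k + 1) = -3*k^6 + 7*k^4 + 3*k^3 - k^2 + k + 3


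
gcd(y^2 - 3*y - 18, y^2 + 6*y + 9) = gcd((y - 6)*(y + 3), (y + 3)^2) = y + 3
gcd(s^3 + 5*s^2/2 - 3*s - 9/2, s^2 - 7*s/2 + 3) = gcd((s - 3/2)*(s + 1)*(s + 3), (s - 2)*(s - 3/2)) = s - 3/2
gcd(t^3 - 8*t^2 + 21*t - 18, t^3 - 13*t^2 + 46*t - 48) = t^2 - 5*t + 6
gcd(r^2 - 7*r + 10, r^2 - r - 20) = r - 5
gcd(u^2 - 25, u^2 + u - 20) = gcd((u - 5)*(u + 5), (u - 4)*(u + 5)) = u + 5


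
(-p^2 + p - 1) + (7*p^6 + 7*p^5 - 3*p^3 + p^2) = 7*p^6 + 7*p^5 - 3*p^3 + p - 1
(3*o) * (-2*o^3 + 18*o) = -6*o^4 + 54*o^2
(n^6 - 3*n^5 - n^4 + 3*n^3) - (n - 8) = n^6 - 3*n^5 - n^4 + 3*n^3 - n + 8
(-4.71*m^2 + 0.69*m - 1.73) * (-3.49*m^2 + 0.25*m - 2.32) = 16.4379*m^4 - 3.5856*m^3 + 17.1374*m^2 - 2.0333*m + 4.0136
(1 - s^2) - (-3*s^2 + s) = 2*s^2 - s + 1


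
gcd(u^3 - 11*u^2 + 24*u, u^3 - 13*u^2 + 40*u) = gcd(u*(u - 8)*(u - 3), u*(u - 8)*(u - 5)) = u^2 - 8*u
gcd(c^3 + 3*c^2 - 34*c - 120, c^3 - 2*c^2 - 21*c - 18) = c - 6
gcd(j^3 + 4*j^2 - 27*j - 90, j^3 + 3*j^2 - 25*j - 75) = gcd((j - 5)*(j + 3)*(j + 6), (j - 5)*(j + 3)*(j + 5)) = j^2 - 2*j - 15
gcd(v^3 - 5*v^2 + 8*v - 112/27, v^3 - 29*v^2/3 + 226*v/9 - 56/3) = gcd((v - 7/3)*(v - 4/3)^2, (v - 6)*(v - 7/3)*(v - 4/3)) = v^2 - 11*v/3 + 28/9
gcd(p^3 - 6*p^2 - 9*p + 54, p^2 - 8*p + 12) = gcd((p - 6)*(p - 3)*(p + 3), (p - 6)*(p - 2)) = p - 6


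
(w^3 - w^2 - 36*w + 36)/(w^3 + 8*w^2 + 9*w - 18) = (w - 6)/(w + 3)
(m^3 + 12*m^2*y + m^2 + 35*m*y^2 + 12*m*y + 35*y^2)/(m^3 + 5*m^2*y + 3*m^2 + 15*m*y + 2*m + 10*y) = (m + 7*y)/(m + 2)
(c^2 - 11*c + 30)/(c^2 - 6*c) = (c - 5)/c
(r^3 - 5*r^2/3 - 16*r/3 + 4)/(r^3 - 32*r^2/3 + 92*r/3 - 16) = (r^2 - r - 6)/(r^2 - 10*r + 24)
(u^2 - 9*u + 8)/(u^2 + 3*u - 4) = (u - 8)/(u + 4)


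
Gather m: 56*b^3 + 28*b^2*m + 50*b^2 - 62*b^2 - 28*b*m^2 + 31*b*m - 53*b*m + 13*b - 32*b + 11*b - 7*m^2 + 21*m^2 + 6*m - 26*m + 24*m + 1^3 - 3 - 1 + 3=56*b^3 - 12*b^2 - 8*b + m^2*(14 - 28*b) + m*(28*b^2 - 22*b + 4)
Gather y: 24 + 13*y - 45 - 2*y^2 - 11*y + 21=-2*y^2 + 2*y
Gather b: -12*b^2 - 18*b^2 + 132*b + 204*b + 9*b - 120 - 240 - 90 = -30*b^2 + 345*b - 450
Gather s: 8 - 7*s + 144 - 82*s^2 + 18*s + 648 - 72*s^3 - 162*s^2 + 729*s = -72*s^3 - 244*s^2 + 740*s + 800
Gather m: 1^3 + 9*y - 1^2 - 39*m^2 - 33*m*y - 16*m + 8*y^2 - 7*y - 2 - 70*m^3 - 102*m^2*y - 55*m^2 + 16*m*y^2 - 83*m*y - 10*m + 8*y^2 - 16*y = -70*m^3 + m^2*(-102*y - 94) + m*(16*y^2 - 116*y - 26) + 16*y^2 - 14*y - 2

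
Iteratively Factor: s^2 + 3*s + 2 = (s + 1)*(s + 2)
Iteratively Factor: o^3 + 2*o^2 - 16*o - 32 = (o - 4)*(o^2 + 6*o + 8) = (o - 4)*(o + 4)*(o + 2)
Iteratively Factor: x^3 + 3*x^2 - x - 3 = (x + 3)*(x^2 - 1) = (x - 1)*(x + 3)*(x + 1)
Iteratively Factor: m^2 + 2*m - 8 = (m + 4)*(m - 2)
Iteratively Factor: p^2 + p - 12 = (p + 4)*(p - 3)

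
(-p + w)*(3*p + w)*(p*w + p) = -3*p^3*w - 3*p^3 + 2*p^2*w^2 + 2*p^2*w + p*w^3 + p*w^2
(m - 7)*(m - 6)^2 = m^3 - 19*m^2 + 120*m - 252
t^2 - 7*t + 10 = (t - 5)*(t - 2)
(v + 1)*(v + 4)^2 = v^3 + 9*v^2 + 24*v + 16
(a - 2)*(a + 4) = a^2 + 2*a - 8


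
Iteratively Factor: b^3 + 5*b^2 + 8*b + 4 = (b + 1)*(b^2 + 4*b + 4) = (b + 1)*(b + 2)*(b + 2)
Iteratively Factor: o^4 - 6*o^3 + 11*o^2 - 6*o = (o - 1)*(o^3 - 5*o^2 + 6*o) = (o - 2)*(o - 1)*(o^2 - 3*o) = o*(o - 2)*(o - 1)*(o - 3)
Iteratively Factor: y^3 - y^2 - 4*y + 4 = (y - 1)*(y^2 - 4) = (y - 1)*(y + 2)*(y - 2)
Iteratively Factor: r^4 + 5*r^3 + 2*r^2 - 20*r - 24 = (r + 3)*(r^3 + 2*r^2 - 4*r - 8) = (r + 2)*(r + 3)*(r^2 - 4) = (r - 2)*(r + 2)*(r + 3)*(r + 2)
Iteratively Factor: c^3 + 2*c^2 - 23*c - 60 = (c - 5)*(c^2 + 7*c + 12) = (c - 5)*(c + 3)*(c + 4)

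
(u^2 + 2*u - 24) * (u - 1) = u^3 + u^2 - 26*u + 24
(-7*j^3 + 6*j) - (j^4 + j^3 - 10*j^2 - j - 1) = -j^4 - 8*j^3 + 10*j^2 + 7*j + 1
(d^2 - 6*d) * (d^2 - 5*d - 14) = d^4 - 11*d^3 + 16*d^2 + 84*d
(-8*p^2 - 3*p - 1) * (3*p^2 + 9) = -24*p^4 - 9*p^3 - 75*p^2 - 27*p - 9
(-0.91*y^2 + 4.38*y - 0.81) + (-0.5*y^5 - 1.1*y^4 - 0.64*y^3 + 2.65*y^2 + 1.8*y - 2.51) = -0.5*y^5 - 1.1*y^4 - 0.64*y^3 + 1.74*y^2 + 6.18*y - 3.32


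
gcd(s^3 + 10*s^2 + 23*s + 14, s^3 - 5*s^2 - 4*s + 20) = s + 2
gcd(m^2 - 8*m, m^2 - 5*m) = m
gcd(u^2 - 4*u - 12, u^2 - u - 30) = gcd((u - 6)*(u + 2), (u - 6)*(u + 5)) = u - 6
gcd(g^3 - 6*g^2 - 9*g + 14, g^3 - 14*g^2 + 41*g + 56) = g - 7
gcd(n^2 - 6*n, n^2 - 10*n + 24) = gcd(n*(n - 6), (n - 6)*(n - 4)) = n - 6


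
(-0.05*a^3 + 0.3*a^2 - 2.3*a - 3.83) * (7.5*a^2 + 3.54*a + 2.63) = -0.375*a^5 + 2.073*a^4 - 16.3195*a^3 - 36.078*a^2 - 19.6072*a - 10.0729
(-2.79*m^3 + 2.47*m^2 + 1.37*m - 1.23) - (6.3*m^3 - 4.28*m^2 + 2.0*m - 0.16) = -9.09*m^3 + 6.75*m^2 - 0.63*m - 1.07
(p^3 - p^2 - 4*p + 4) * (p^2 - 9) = p^5 - p^4 - 13*p^3 + 13*p^2 + 36*p - 36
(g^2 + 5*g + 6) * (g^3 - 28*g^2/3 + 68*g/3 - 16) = g^5 - 13*g^4/3 - 18*g^3 + 124*g^2/3 + 56*g - 96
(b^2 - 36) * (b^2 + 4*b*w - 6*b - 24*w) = b^4 + 4*b^3*w - 6*b^3 - 24*b^2*w - 36*b^2 - 144*b*w + 216*b + 864*w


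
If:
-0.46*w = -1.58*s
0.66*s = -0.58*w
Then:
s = 0.00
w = 0.00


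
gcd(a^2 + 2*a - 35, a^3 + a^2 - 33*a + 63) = a + 7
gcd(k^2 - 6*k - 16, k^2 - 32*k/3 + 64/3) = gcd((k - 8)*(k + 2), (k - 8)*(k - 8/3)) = k - 8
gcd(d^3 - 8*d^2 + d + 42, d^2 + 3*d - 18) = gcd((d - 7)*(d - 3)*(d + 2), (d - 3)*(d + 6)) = d - 3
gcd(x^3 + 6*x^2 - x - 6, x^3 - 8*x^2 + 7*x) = x - 1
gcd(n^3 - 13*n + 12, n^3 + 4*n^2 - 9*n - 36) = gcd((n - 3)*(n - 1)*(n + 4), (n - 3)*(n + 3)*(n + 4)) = n^2 + n - 12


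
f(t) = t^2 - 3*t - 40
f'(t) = 2*t - 3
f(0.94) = -41.94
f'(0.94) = -1.12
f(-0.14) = -39.56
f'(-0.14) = -3.28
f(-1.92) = -30.55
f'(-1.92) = -6.84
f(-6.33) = 19.06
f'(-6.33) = -15.66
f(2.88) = -40.35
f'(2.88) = 2.76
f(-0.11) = -39.66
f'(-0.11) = -3.22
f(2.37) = -41.49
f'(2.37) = 1.74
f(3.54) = -38.09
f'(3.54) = 4.08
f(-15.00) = 230.00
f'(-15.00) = -33.00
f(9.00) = 14.00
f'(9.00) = 15.00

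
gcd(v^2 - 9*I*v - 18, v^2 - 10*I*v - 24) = v - 6*I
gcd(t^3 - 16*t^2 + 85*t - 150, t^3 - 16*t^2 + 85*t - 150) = t^3 - 16*t^2 + 85*t - 150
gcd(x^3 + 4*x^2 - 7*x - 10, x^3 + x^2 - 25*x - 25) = x^2 + 6*x + 5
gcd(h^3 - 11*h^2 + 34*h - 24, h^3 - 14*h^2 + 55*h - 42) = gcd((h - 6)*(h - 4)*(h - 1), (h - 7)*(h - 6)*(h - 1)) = h^2 - 7*h + 6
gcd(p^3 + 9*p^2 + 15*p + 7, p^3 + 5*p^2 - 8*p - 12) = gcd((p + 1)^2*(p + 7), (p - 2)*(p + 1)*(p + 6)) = p + 1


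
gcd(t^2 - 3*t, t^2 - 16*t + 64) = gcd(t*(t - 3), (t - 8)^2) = 1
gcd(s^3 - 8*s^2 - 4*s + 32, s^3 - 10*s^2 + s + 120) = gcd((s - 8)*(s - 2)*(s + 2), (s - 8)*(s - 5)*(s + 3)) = s - 8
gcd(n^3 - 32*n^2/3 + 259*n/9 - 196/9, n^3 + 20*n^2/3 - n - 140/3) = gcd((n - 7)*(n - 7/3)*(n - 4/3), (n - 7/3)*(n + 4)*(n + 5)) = n - 7/3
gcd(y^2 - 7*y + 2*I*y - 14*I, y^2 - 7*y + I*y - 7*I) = y - 7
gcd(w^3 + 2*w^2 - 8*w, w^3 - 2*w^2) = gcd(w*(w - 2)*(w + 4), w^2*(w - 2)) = w^2 - 2*w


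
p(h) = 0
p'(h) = 0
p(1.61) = 0.00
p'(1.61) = 0.00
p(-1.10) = 0.00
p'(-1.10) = 0.00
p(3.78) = 0.00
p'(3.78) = 0.00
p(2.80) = 0.00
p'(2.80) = 0.00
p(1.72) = 0.00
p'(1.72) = 0.00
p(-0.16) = 0.00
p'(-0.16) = 0.00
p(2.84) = 0.00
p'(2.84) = 0.00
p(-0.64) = 0.00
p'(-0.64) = 0.00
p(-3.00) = 0.00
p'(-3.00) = 0.00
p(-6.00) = 0.00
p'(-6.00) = 0.00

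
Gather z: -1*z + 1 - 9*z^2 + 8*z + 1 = -9*z^2 + 7*z + 2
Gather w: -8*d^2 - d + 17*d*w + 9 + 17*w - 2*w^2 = -8*d^2 - d - 2*w^2 + w*(17*d + 17) + 9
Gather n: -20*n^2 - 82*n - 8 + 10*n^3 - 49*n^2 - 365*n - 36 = 10*n^3 - 69*n^2 - 447*n - 44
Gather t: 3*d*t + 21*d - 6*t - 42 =21*d + t*(3*d - 6) - 42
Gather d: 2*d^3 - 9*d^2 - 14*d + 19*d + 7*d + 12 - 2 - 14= 2*d^3 - 9*d^2 + 12*d - 4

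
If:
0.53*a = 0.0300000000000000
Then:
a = 0.06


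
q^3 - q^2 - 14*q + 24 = (q - 3)*(q - 2)*(q + 4)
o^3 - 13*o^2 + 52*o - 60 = (o - 6)*(o - 5)*(o - 2)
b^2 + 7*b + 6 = (b + 1)*(b + 6)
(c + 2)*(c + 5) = c^2 + 7*c + 10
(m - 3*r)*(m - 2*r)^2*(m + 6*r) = m^4 - m^3*r - 26*m^2*r^2 + 84*m*r^3 - 72*r^4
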